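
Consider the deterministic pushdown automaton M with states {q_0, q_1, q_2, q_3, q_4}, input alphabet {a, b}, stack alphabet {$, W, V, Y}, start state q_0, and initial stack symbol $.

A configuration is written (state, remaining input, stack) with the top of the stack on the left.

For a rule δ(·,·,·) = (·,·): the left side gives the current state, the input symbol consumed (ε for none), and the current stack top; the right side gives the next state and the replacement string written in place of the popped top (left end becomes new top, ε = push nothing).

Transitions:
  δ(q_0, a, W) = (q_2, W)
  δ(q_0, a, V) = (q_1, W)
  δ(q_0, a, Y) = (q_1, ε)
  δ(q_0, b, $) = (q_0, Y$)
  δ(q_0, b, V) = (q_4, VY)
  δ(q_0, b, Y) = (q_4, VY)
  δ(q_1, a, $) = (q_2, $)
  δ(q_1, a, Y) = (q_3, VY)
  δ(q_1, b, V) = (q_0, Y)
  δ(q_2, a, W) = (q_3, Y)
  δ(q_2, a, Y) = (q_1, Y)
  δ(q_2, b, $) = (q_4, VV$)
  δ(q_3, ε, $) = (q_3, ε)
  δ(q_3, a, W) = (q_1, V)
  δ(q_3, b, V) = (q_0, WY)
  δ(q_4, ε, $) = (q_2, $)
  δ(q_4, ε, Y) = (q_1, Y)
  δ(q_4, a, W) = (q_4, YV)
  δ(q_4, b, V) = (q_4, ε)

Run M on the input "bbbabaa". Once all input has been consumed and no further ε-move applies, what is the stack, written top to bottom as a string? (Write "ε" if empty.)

(q_0, bbbabaa, $)
  read b, top $: go to q_0, push Y$ → (q_0, bbabaa, Y$)
  read b, top Y: go to q_4, push VY → (q_4, babaa, VY$)
  read b, top V: go to q_4, push ε → (q_4, abaa, Y$)
  ε-move, top Y: go to q_1, push Y → (q_1, abaa, Y$)
  read a, top Y: go to q_3, push VY → (q_3, baa, VY$)
  read b, top V: go to q_0, push WY → (q_0, aa, WYY$)
  read a, top W: go to q_2, push W → (q_2, a, WYY$)
  read a, top W: go to q_3, push Y → (q_3, ε, YYY$)
All input consumed in state q_3 with stack YYY$.

YYY$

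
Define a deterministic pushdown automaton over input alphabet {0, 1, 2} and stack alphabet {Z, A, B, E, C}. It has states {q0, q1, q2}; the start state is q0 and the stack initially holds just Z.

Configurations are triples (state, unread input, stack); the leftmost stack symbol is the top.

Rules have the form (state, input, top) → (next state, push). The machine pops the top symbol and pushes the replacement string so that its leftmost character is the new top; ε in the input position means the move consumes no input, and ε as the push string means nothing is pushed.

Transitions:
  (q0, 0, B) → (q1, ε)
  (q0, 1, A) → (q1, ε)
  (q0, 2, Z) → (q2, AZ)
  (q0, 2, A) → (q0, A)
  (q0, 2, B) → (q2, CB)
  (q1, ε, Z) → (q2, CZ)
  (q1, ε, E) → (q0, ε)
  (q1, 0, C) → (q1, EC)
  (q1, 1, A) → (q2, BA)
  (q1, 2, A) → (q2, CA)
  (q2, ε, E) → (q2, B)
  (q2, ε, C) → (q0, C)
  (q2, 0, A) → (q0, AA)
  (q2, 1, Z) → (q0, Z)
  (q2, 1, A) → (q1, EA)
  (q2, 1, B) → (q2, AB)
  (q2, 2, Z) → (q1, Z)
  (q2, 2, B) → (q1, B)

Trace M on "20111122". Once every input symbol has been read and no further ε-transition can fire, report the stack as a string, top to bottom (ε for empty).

ABAZ

(q0, 20111122, Z)
  read 2, top Z: go to q2, push AZ → (q2, 0111122, AZ)
  read 0, top A: go to q0, push AA → (q0, 111122, AAZ)
  read 1, top A: go to q1, push ε → (q1, 11122, AZ)
  read 1, top A: go to q2, push BA → (q2, 1122, BAZ)
  read 1, top B: go to q2, push AB → (q2, 122, ABAZ)
  read 1, top A: go to q1, push EA → (q1, 22, EABAZ)
  ε-move, top E: go to q0, push ε → (q0, 22, ABAZ)
  read 2, top A: go to q0, push A → (q0, 2, ABAZ)
  read 2, top A: go to q0, push A → (q0, ε, ABAZ)
All input consumed in state q0 with stack ABAZ.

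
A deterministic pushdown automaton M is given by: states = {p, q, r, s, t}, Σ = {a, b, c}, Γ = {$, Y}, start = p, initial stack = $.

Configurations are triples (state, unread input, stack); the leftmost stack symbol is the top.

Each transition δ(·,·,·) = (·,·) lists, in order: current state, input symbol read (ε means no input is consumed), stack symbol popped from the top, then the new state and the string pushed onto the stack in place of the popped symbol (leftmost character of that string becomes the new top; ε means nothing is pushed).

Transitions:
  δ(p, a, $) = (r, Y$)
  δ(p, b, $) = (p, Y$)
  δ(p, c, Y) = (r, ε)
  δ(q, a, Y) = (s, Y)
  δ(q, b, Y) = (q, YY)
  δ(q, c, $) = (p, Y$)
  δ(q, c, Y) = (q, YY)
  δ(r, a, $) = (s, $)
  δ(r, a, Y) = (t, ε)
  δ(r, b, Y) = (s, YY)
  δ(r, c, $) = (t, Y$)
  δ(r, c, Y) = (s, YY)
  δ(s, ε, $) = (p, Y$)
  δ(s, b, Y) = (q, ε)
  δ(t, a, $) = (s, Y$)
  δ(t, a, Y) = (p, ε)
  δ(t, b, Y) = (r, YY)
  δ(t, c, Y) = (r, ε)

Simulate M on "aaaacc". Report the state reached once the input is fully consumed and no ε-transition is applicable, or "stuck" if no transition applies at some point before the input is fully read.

stuck

(p, aaaacc, $)
  read a, top $: go to r, push Y$ → (r, aaacc, Y$)
  read a, top Y: go to t, push ε → (t, aacc, $)
  read a, top $: go to s, push Y$ → (s, acc, Y$)
No transition for (s, a, top Y); M blocks with input acc remaining.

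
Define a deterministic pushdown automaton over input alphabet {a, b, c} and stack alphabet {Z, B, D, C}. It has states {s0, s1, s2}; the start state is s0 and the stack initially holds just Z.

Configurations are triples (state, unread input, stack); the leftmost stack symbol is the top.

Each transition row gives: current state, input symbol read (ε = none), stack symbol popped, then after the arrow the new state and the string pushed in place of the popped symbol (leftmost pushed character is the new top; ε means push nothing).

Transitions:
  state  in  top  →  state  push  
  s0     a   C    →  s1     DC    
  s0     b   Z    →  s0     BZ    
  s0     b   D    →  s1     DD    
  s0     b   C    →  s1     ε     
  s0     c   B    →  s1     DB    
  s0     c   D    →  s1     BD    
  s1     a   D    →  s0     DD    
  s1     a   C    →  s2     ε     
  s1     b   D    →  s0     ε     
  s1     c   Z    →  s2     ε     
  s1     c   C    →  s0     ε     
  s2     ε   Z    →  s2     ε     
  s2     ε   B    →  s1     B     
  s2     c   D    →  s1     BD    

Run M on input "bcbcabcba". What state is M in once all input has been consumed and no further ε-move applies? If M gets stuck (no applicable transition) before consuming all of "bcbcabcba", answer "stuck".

(s0, bcbcabcba, Z)
  read b, top Z: go to s0, push BZ → (s0, cbcabcba, BZ)
  read c, top B: go to s1, push DB → (s1, bcabcba, DBZ)
  read b, top D: go to s0, push ε → (s0, cabcba, BZ)
  read c, top B: go to s1, push DB → (s1, abcba, DBZ)
  read a, top D: go to s0, push DD → (s0, bcba, DDBZ)
  read b, top D: go to s1, push DD → (s1, cba, DDDBZ)
No transition for (s1, c, top D); M blocks with input cba remaining.

stuck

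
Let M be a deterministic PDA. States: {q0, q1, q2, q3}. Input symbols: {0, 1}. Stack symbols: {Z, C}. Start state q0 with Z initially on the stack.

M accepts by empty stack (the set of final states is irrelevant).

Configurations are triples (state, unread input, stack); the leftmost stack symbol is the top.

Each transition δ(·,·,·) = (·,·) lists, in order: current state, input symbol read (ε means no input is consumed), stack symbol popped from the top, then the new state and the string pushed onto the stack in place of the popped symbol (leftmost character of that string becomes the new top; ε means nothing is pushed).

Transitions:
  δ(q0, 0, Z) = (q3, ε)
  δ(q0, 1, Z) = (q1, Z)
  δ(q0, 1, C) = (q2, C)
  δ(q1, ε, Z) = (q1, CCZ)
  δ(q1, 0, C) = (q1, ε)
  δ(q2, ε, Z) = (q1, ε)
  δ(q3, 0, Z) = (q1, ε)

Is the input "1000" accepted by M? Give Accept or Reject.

Reject

(q0, 1000, Z)
  read 1, top Z: go to q1, push Z → (q1, 000, Z)
  ε-move, top Z: go to q1, push CCZ → (q1, 000, CCZ)
  read 0, top C: go to q1, push ε → (q1, 00, CZ)
  read 0, top C: go to q1, push ε → (q1, 0, Z)
  ε-move, top Z: go to q1, push CCZ → (q1, 0, CCZ)
  read 0, top C: go to q1, push ε → (q1, ε, CZ)
All input consumed; stack is CZ, not empty, and no further ε-move applies.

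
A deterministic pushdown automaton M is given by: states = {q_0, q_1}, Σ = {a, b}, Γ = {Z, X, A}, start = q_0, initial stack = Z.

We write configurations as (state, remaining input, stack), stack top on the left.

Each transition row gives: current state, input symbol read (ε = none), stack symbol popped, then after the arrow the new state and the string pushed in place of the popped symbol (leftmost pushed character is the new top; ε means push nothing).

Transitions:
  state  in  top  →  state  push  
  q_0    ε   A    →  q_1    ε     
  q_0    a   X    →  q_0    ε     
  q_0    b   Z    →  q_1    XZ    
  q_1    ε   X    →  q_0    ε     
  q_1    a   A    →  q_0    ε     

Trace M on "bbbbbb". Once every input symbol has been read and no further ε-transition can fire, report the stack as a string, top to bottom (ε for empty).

(q_0, bbbbbb, Z)
  read b, top Z: go to q_1, push XZ → (q_1, bbbbb, XZ)
  ε-move, top X: go to q_0, push ε → (q_0, bbbbb, Z)
  read b, top Z: go to q_1, push XZ → (q_1, bbbb, XZ)
  ε-move, top X: go to q_0, push ε → (q_0, bbbb, Z)
  read b, top Z: go to q_1, push XZ → (q_1, bbb, XZ)
  ε-move, top X: go to q_0, push ε → (q_0, bbb, Z)
  read b, top Z: go to q_1, push XZ → (q_1, bb, XZ)
  ε-move, top X: go to q_0, push ε → (q_0, bb, Z)
  read b, top Z: go to q_1, push XZ → (q_1, b, XZ)
  ε-move, top X: go to q_0, push ε → (q_0, b, Z)
  read b, top Z: go to q_1, push XZ → (q_1, ε, XZ)
  ε-move, top X: go to q_0, push ε → (q_0, ε, Z)
All input consumed in state q_0 with stack Z.

Z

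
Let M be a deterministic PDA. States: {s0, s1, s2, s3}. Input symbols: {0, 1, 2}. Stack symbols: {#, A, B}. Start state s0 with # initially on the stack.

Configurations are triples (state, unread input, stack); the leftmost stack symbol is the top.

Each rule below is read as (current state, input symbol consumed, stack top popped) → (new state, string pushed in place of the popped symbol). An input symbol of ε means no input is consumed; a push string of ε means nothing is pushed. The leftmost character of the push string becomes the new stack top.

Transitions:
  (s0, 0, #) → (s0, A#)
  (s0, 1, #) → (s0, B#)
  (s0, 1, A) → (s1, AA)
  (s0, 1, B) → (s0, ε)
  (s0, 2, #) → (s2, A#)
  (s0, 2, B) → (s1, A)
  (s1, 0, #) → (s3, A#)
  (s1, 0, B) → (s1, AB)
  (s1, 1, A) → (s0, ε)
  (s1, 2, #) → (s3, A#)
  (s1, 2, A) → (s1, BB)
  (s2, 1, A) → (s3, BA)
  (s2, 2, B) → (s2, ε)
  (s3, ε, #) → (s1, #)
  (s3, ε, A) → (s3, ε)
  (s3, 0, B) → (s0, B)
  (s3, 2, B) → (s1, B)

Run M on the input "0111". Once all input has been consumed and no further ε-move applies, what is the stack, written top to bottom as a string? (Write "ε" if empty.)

(s0, 0111, #)
  read 0, top #: go to s0, push A# → (s0, 111, A#)
  read 1, top A: go to s1, push AA → (s1, 11, AA#)
  read 1, top A: go to s0, push ε → (s0, 1, A#)
  read 1, top A: go to s1, push AA → (s1, ε, AA#)
All input consumed in state s1 with stack AA#.

AA#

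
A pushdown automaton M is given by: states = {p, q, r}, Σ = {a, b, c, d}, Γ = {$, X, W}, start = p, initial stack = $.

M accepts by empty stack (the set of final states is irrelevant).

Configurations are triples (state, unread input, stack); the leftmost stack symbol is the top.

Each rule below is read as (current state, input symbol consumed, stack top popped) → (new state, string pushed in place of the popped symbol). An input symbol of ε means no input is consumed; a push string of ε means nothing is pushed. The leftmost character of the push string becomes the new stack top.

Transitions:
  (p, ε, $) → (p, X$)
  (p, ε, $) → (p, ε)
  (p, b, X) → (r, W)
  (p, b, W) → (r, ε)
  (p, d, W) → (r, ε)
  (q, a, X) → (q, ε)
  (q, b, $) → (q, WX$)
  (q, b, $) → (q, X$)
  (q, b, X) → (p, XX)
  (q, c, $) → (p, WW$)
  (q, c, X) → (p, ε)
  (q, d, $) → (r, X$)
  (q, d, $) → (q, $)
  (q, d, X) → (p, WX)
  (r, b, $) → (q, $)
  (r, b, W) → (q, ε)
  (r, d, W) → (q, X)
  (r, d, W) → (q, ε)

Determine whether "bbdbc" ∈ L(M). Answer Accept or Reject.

One accepting computation: (p, bbdbc, $) ⊢ (p, bbdbc, X$) ⊢ (r, bdbc, W$) ⊢ (q, dbc, $) ⊢ (q, bc, $) ⊢ (q, c, X$) ⊢ (p, ε, $) ⊢ (p, ε, ε)
All input consumed and the stack is empty.

Accept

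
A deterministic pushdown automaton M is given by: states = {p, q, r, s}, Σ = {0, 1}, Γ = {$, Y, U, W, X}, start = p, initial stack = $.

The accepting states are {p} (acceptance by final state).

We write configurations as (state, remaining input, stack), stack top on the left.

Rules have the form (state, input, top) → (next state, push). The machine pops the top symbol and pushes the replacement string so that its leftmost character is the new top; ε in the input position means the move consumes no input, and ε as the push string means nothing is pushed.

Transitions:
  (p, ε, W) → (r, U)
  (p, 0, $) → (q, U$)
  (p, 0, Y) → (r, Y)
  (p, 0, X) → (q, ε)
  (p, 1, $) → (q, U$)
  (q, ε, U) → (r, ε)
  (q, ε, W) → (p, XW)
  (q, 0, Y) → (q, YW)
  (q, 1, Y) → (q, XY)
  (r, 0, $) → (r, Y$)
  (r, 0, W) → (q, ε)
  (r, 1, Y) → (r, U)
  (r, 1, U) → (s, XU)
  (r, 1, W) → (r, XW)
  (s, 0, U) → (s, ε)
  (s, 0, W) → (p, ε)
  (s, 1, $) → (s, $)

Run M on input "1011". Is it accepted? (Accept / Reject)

Reject

(p, 1011, $)
  read 1, top $: go to q, push U$ → (q, 011, U$)
  ε-move, top U: go to r, push ε → (r, 011, $)
  read 0, top $: go to r, push Y$ → (r, 11, Y$)
  read 1, top Y: go to r, push U → (r, 1, U$)
  read 1, top U: go to s, push XU → (s, ε, XU$)
All input consumed; state s ∉ F and no further ε-move applies.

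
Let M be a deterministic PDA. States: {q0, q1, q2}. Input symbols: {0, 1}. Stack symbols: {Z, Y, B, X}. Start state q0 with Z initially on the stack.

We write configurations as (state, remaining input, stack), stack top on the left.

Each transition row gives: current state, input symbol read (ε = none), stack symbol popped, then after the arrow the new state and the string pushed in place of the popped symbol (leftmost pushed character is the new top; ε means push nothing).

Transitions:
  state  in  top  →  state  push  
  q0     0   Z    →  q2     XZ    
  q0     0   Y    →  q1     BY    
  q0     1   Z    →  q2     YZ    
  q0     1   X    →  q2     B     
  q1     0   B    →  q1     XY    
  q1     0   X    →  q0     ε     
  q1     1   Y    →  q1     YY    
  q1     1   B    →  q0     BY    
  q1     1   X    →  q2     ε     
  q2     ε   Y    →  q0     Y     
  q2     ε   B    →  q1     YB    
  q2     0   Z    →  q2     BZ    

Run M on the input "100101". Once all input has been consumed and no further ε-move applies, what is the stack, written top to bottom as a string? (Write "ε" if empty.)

(q0, 100101, Z) ⊢ (q2, 00101, YZ) ⊢ (q0, 00101, YZ) ⊢ (q1, 0101, BYZ) ⊢ (q1, 101, XYYZ) ⊢ (q2, 01, YYZ) ⊢ (q0, 01, YYZ) ⊢ (q1, 1, BYYZ) ⊢ (q0, ε, BYYYZ)
All input consumed in state q0 with stack BYYYZ.

BYYYZ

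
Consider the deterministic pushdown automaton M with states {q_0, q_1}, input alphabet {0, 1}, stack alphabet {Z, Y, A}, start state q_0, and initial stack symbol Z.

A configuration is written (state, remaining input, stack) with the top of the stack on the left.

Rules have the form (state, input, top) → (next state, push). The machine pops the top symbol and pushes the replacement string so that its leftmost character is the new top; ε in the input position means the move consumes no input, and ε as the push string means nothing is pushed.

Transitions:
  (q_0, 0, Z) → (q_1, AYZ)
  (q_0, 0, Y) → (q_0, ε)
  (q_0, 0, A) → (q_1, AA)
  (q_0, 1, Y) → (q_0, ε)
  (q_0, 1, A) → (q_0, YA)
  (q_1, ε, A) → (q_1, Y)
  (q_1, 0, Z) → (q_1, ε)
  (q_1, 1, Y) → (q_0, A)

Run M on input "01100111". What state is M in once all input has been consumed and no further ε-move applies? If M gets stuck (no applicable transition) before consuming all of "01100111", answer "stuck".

q_0

(q_0, 01100111, Z)
  read 0, top Z: go to q_1, push AYZ → (q_1, 1100111, AYZ)
  ε-move, top A: go to q_1, push Y → (q_1, 1100111, YYZ)
  read 1, top Y: go to q_0, push A → (q_0, 100111, AYZ)
  read 1, top A: go to q_0, push YA → (q_0, 00111, YAYZ)
  read 0, top Y: go to q_0, push ε → (q_0, 0111, AYZ)
  read 0, top A: go to q_1, push AA → (q_1, 111, AAYZ)
  ε-move, top A: go to q_1, push Y → (q_1, 111, YAYZ)
  read 1, top Y: go to q_0, push A → (q_0, 11, AAYZ)
  read 1, top A: go to q_0, push YA → (q_0, 1, YAAYZ)
  read 1, top Y: go to q_0, push ε → (q_0, ε, AAYZ)
All input consumed; M is in state q_0.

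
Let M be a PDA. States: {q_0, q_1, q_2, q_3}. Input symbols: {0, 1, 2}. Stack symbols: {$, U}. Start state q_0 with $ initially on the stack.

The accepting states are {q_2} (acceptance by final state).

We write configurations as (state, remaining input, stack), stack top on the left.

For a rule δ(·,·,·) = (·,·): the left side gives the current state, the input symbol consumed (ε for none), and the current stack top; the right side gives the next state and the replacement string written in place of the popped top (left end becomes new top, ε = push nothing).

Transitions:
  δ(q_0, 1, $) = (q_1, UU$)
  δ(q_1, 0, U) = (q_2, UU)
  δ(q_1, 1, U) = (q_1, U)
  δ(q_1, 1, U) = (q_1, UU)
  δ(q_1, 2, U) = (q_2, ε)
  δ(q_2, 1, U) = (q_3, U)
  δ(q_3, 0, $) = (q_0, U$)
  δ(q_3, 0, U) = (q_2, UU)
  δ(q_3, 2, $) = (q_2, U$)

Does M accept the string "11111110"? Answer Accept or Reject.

Accept

One accepting computation: (q_0, 11111110, $) ⊢ (q_1, 1111110, UU$) ⊢ (q_1, 111110, UU$) ⊢ (q_1, 11110, UU$) ⊢ (q_1, 1110, UU$) ⊢ (q_1, 110, UU$) ⊢ (q_1, 10, UU$) ⊢ (q_1, 0, UU$) ⊢ (q_2, ε, UUU$)
All input consumed and state q_2 ∈ F.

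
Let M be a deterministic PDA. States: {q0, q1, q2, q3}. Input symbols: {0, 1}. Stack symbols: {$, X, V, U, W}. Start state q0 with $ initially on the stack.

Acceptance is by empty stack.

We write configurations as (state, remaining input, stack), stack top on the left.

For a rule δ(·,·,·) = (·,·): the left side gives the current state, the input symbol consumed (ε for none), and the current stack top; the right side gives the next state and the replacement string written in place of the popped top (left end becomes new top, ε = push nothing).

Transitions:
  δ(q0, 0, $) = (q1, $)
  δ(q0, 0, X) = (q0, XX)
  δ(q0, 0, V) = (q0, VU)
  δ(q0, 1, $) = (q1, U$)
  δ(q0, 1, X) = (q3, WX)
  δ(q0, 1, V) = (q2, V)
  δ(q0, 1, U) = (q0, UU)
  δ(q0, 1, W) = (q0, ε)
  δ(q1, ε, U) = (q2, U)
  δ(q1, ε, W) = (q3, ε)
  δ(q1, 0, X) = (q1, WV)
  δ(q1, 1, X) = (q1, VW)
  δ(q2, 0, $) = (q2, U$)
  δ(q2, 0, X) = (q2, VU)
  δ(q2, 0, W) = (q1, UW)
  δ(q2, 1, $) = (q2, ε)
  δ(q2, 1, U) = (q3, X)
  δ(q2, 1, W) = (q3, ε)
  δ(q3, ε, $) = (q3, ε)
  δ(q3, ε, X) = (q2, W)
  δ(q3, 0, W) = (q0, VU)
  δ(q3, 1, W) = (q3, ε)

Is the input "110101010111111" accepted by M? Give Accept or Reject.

Accept

(q0, 110101010111111, $)
  read 1, top $: go to q1, push U$ → (q1, 10101010111111, U$)
  ε-move, top U: go to q2, push U → (q2, 10101010111111, U$)
  read 1, top U: go to q3, push X → (q3, 0101010111111, X$)
  ε-move, top X: go to q2, push W → (q2, 0101010111111, W$)
  read 0, top W: go to q1, push UW → (q1, 101010111111, UW$)
  ε-move, top U: go to q2, push U → (q2, 101010111111, UW$)
  read 1, top U: go to q3, push X → (q3, 01010111111, XW$)
  ε-move, top X: go to q2, push W → (q2, 01010111111, WW$)
  read 0, top W: go to q1, push UW → (q1, 1010111111, UWW$)
  ε-move, top U: go to q2, push U → (q2, 1010111111, UWW$)
  read 1, top U: go to q3, push X → (q3, 010111111, XWW$)
  ε-move, top X: go to q2, push W → (q2, 010111111, WWW$)
  read 0, top W: go to q1, push UW → (q1, 10111111, UWWW$)
  ε-move, top U: go to q2, push U → (q2, 10111111, UWWW$)
  read 1, top U: go to q3, push X → (q3, 0111111, XWWW$)
  ε-move, top X: go to q2, push W → (q2, 0111111, WWWW$)
  read 0, top W: go to q1, push UW → (q1, 111111, UWWWW$)
  ε-move, top U: go to q2, push U → (q2, 111111, UWWWW$)
  read 1, top U: go to q3, push X → (q3, 11111, XWWWW$)
  ε-move, top X: go to q2, push W → (q2, 11111, WWWWW$)
  read 1, top W: go to q3, push ε → (q3, 1111, WWWW$)
  read 1, top W: go to q3, push ε → (q3, 111, WWW$)
  read 1, top W: go to q3, push ε → (q3, 11, WW$)
  read 1, top W: go to q3, push ε → (q3, 1, W$)
  read 1, top W: go to q3, push ε → (q3, ε, $)
  ε-move, top $: go to q3, push ε → (q3, ε, ε)
All input consumed and the stack is empty.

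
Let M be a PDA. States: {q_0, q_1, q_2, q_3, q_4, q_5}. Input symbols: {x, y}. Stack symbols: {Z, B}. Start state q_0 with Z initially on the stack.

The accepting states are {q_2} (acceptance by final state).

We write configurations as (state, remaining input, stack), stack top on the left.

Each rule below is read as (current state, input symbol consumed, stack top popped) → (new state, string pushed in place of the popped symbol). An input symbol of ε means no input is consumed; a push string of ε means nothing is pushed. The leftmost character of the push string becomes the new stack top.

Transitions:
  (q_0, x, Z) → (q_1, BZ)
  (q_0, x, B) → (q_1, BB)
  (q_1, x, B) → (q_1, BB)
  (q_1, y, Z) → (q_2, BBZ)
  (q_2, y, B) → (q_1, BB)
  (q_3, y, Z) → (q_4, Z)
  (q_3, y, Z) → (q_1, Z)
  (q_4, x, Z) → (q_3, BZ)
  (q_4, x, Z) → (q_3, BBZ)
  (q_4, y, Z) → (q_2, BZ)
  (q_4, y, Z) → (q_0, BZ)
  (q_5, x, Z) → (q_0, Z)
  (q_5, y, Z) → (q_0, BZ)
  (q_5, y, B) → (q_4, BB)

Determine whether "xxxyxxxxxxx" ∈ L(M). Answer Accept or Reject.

Reject

No computation consumes all input and reaches a final state.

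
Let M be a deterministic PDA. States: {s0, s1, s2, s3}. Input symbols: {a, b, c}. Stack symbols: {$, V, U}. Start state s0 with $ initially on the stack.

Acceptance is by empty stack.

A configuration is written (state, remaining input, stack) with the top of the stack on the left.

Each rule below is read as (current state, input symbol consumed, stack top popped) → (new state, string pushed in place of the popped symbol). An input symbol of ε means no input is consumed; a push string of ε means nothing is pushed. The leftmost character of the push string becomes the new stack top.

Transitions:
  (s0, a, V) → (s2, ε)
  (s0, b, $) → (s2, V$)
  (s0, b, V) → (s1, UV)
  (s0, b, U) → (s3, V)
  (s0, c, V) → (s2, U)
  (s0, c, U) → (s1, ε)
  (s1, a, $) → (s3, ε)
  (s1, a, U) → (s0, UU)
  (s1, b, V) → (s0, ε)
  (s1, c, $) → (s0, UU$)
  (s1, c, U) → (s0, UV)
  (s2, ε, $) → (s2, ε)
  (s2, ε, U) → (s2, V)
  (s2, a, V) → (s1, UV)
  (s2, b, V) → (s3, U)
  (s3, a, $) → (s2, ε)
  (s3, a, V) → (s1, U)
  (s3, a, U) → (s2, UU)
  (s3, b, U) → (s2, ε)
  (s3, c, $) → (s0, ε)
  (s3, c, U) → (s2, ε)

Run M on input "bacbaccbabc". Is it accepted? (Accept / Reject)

Accept

(s0, bacbaccbabc, $) ⊢ (s2, acbaccbabc, V$) ⊢ (s1, cbaccbabc, UV$) ⊢ (s0, baccbabc, UVV$) ⊢ (s3, accbabc, VVV$) ⊢ (s1, ccbabc, UVV$) ⊢ (s0, cbabc, UVVV$) ⊢ (s1, babc, VVV$) ⊢ (s0, abc, VV$) ⊢ (s2, bc, V$) ⊢ (s3, c, U$) ⊢ (s2, ε, $) ⊢ (s2, ε, ε)
All input consumed and the stack is empty.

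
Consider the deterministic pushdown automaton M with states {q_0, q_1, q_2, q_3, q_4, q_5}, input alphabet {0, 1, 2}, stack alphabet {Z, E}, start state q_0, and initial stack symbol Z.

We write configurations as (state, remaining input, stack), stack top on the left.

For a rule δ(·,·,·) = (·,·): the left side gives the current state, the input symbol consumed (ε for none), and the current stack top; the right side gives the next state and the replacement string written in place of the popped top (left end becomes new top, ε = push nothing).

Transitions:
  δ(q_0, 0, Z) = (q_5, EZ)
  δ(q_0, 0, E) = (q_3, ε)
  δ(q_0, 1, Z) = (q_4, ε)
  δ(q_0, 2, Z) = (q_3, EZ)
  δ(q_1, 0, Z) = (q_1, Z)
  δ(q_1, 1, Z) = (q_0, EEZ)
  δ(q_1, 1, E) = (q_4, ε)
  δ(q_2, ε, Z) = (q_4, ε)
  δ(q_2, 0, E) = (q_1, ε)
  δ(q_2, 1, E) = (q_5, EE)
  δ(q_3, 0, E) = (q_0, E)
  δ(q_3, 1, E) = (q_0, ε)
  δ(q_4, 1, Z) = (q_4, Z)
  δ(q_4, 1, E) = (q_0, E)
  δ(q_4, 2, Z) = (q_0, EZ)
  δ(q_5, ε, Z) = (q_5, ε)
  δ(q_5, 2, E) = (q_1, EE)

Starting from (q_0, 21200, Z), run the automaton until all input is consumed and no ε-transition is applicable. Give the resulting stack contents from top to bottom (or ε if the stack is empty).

Z

(q_0, 21200, Z)
  read 2, top Z: go to q_3, push EZ → (q_3, 1200, EZ)
  read 1, top E: go to q_0, push ε → (q_0, 200, Z)
  read 2, top Z: go to q_3, push EZ → (q_3, 00, EZ)
  read 0, top E: go to q_0, push E → (q_0, 0, EZ)
  read 0, top E: go to q_3, push ε → (q_3, ε, Z)
All input consumed in state q_3 with stack Z.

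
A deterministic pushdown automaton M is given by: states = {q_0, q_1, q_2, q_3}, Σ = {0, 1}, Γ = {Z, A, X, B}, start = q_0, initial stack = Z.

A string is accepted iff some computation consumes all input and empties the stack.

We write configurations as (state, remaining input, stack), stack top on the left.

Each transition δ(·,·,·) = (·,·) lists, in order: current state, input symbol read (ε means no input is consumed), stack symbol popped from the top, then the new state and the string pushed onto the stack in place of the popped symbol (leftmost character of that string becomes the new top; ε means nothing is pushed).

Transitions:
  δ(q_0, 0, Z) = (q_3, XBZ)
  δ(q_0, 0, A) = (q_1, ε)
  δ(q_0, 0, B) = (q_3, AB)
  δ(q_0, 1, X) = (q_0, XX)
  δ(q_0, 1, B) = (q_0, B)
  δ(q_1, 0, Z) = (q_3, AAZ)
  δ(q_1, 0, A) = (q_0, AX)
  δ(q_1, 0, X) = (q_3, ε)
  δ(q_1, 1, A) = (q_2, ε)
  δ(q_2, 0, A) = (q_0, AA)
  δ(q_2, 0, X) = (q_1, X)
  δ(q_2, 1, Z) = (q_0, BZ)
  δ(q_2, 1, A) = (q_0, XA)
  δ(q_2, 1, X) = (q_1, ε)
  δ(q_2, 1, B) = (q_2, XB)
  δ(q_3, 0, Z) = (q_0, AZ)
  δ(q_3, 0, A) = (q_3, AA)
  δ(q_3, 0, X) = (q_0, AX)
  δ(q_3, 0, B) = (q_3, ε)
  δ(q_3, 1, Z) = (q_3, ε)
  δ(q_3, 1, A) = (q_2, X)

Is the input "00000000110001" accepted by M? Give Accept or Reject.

Accept

(q_0, 00000000110001, Z)
  read 0, top Z: go to q_3, push XBZ → (q_3, 0000000110001, XBZ)
  read 0, top X: go to q_0, push AX → (q_0, 000000110001, AXBZ)
  read 0, top A: go to q_1, push ε → (q_1, 00000110001, XBZ)
  read 0, top X: go to q_3, push ε → (q_3, 0000110001, BZ)
  read 0, top B: go to q_3, push ε → (q_3, 000110001, Z)
  read 0, top Z: go to q_0, push AZ → (q_0, 00110001, AZ)
  read 0, top A: go to q_1, push ε → (q_1, 0110001, Z)
  read 0, top Z: go to q_3, push AAZ → (q_3, 110001, AAZ)
  read 1, top A: go to q_2, push X → (q_2, 10001, XAZ)
  read 1, top X: go to q_1, push ε → (q_1, 0001, AZ)
  read 0, top A: go to q_0, push AX → (q_0, 001, AXZ)
  read 0, top A: go to q_1, push ε → (q_1, 01, XZ)
  read 0, top X: go to q_3, push ε → (q_3, 1, Z)
  read 1, top Z: go to q_3, push ε → (q_3, ε, ε)
All input consumed and the stack is empty.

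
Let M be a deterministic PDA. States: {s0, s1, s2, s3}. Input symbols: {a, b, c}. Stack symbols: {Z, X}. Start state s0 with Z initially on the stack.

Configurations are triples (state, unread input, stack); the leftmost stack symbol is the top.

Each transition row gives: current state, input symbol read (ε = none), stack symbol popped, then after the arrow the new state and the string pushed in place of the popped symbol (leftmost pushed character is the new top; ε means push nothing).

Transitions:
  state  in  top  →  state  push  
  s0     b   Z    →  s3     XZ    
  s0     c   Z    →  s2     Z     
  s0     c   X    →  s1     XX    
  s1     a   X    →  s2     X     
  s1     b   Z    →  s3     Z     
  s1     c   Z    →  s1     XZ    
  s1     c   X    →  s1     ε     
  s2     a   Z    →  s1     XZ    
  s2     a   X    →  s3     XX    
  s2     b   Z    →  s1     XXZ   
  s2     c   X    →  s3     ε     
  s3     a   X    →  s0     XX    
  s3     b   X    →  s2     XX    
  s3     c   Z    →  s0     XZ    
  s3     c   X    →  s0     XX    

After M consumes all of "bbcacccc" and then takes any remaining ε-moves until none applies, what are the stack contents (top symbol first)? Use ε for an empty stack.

Z

(s0, bbcacccc, Z)
  read b, top Z: go to s3, push XZ → (s3, bcacccc, XZ)
  read b, top X: go to s2, push XX → (s2, cacccc, XXZ)
  read c, top X: go to s3, push ε → (s3, acccc, XZ)
  read a, top X: go to s0, push XX → (s0, cccc, XXZ)
  read c, top X: go to s1, push XX → (s1, ccc, XXXZ)
  read c, top X: go to s1, push ε → (s1, cc, XXZ)
  read c, top X: go to s1, push ε → (s1, c, XZ)
  read c, top X: go to s1, push ε → (s1, ε, Z)
All input consumed in state s1 with stack Z.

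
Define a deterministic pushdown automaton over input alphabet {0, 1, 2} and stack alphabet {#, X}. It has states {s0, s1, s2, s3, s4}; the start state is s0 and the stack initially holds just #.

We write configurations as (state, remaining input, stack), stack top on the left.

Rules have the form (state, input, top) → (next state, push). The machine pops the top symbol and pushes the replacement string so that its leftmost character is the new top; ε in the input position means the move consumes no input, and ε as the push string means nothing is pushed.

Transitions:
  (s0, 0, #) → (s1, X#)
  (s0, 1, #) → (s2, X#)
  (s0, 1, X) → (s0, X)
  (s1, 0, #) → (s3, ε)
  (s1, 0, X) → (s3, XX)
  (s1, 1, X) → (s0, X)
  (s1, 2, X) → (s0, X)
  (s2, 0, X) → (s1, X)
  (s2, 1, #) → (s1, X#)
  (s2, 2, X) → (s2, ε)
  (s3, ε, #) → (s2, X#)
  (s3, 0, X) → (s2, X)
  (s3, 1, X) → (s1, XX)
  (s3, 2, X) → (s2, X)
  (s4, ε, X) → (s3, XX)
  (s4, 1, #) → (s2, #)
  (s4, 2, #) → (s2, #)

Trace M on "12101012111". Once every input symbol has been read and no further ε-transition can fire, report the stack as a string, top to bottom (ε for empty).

(s0, 12101012111, #) ⊢ (s2, 2101012111, X#) ⊢ (s2, 101012111, #) ⊢ (s1, 01012111, X#) ⊢ (s3, 1012111, XX#) ⊢ (s1, 012111, XXX#) ⊢ (s3, 12111, XXXX#) ⊢ (s1, 2111, XXXXX#) ⊢ (s0, 111, XXXXX#) ⊢ (s0, 11, XXXXX#) ⊢ (s0, 1, XXXXX#) ⊢ (s0, ε, XXXXX#)
All input consumed in state s0 with stack XXXXX#.

XXXXX#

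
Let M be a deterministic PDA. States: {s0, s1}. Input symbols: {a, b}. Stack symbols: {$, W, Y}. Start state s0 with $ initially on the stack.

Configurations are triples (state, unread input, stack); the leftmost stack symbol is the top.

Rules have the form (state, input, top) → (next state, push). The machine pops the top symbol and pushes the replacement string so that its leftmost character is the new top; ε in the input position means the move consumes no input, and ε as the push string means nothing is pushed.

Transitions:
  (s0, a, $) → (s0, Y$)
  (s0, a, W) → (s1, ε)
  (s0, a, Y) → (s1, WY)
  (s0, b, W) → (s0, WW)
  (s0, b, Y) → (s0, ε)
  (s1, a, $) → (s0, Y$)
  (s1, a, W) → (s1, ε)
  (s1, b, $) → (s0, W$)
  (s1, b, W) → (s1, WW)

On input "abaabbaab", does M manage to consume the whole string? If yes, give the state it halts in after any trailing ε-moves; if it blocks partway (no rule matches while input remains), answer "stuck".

s1

(s0, abaabbaab, $) ⊢ (s0, baabbaab, Y$) ⊢ (s0, aabbaab, $) ⊢ (s0, abbaab, Y$) ⊢ (s1, bbaab, WY$) ⊢ (s1, baab, WWY$) ⊢ (s1, aab, WWWY$) ⊢ (s1, ab, WWY$) ⊢ (s1, b, WY$) ⊢ (s1, ε, WWY$)
All input consumed; M is in state s1.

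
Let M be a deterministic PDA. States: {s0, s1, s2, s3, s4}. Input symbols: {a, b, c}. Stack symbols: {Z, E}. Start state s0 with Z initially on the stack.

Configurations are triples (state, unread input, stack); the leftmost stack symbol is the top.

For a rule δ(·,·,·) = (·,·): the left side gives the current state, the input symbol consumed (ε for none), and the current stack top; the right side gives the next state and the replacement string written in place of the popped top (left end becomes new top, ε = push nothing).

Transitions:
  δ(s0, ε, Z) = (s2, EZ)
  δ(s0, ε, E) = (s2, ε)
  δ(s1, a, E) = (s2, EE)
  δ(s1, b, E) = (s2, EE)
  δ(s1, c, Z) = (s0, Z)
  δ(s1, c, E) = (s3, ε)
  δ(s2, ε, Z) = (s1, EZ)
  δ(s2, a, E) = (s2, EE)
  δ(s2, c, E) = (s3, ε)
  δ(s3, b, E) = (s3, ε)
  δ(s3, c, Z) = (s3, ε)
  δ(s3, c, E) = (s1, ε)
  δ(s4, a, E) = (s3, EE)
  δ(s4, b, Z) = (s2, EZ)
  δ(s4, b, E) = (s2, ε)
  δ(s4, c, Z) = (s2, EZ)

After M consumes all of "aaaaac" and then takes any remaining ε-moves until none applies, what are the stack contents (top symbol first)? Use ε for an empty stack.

(s0, aaaaac, Z)
  ε-move, top Z: go to s2, push EZ → (s2, aaaaac, EZ)
  read a, top E: go to s2, push EE → (s2, aaaac, EEZ)
  read a, top E: go to s2, push EE → (s2, aaac, EEEZ)
  read a, top E: go to s2, push EE → (s2, aac, EEEEZ)
  read a, top E: go to s2, push EE → (s2, ac, EEEEEZ)
  read a, top E: go to s2, push EE → (s2, c, EEEEEEZ)
  read c, top E: go to s3, push ε → (s3, ε, EEEEEZ)
All input consumed in state s3 with stack EEEEEZ.

EEEEEZ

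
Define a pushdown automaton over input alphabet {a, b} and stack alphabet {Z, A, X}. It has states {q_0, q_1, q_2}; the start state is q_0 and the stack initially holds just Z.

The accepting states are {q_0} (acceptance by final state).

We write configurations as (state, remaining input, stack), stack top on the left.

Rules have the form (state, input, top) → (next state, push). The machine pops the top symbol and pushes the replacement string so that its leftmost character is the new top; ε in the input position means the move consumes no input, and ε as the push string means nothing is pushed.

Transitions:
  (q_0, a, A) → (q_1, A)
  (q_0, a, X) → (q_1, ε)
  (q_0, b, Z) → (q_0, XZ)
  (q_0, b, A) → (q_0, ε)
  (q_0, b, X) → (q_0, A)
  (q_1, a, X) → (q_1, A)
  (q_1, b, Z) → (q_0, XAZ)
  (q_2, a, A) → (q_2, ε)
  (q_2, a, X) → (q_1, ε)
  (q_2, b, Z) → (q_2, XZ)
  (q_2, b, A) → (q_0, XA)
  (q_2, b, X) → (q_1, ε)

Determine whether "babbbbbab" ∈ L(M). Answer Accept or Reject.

Accept

One accepting computation: (q_0, babbbbbab, Z) ⊢ (q_0, abbbbbab, XZ) ⊢ (q_1, bbbbbab, Z) ⊢ (q_0, bbbbab, XAZ) ⊢ (q_0, bbbab, AAZ) ⊢ (q_0, bbab, AZ) ⊢ (q_0, bab, Z) ⊢ (q_0, ab, XZ) ⊢ (q_1, b, Z) ⊢ (q_0, ε, XAZ)
All input consumed and state q_0 ∈ F.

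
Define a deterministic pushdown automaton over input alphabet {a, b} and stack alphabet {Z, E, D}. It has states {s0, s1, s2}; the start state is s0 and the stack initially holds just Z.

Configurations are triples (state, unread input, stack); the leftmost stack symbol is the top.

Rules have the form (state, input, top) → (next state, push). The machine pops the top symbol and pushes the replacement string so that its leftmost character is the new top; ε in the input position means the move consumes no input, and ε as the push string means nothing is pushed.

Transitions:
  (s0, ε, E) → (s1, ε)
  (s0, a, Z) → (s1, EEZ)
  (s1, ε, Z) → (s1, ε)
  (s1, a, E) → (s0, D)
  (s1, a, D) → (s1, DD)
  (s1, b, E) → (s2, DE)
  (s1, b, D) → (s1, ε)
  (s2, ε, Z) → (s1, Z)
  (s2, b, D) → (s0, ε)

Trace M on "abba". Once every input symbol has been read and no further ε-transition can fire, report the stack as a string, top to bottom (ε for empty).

DZ

(s0, abba, Z)
  read a, top Z: go to s1, push EEZ → (s1, bba, EEZ)
  read b, top E: go to s2, push DE → (s2, ba, DEEZ)
  read b, top D: go to s0, push ε → (s0, a, EEZ)
  ε-move, top E: go to s1, push ε → (s1, a, EZ)
  read a, top E: go to s0, push D → (s0, ε, DZ)
All input consumed in state s0 with stack DZ.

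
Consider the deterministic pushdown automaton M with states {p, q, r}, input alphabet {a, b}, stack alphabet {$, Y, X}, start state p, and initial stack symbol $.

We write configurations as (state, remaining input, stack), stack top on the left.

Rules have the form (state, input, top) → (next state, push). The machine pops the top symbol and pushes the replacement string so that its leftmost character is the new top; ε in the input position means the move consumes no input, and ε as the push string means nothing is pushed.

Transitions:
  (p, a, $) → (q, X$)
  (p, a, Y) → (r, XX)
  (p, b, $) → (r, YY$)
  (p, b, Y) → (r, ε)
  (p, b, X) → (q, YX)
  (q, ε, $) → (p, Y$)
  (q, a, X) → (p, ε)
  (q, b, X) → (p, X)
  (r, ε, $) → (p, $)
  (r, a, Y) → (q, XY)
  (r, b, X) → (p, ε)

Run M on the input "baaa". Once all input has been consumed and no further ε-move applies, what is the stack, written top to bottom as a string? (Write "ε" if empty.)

(p, baaa, $)
  read b, top $: go to r, push YY$ → (r, aaa, YY$)
  read a, top Y: go to q, push XY → (q, aa, XYY$)
  read a, top X: go to p, push ε → (p, a, YY$)
  read a, top Y: go to r, push XX → (r, ε, XXY$)
All input consumed in state r with stack XXY$.

XXY$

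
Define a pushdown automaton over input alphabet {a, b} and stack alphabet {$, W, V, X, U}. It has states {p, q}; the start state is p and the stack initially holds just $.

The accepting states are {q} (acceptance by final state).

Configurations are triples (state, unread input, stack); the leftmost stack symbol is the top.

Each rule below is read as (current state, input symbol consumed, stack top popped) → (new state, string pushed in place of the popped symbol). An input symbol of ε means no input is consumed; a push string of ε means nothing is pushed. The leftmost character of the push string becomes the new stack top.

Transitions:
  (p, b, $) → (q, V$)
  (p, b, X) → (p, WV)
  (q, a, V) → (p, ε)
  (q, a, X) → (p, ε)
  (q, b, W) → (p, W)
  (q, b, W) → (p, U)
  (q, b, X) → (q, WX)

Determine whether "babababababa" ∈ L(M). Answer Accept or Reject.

Reject

No computation consumes all input and reaches a final state.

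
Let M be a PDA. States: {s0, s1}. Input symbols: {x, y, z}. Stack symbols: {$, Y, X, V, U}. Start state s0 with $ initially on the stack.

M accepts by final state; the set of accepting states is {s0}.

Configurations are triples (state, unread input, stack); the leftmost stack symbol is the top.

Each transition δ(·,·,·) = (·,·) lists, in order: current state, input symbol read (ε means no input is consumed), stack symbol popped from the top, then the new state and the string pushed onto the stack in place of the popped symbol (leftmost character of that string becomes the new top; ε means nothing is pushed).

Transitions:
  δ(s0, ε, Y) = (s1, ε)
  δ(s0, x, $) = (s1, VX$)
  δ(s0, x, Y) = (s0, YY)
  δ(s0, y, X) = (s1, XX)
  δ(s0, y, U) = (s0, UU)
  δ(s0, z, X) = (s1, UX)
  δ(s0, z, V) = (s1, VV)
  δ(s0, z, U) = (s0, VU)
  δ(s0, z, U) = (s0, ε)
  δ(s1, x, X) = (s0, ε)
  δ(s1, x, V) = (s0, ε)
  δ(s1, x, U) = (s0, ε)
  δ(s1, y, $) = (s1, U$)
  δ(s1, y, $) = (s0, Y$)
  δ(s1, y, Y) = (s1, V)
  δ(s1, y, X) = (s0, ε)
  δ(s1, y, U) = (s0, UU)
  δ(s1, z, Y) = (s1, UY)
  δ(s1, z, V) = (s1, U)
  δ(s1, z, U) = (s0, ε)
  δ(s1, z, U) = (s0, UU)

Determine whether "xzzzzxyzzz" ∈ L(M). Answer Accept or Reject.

Reject

No computation consumes all input and reaches a final state.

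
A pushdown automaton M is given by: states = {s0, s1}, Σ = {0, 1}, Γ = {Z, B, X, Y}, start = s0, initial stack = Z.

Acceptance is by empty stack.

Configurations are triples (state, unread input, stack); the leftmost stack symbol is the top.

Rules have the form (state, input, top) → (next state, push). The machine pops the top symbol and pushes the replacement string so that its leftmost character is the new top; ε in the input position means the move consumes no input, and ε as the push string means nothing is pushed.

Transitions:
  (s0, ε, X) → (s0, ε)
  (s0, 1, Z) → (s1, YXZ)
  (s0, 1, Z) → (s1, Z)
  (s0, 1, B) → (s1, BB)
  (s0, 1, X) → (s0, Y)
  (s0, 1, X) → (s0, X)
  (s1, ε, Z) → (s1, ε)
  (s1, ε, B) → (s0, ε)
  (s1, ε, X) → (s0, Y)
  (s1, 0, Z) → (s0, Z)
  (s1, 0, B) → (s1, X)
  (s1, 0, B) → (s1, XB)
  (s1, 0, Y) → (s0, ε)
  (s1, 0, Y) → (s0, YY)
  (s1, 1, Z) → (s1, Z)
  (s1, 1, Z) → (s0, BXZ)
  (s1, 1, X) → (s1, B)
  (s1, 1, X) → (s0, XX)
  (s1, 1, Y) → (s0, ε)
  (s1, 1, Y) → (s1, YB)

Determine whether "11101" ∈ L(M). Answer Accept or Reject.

One accepting computation: (s0, 11101, Z) ⊢ (s1, 1101, Z) ⊢ (s1, 101, Z) ⊢ (s1, 01, Z) ⊢ (s0, 1, Z) ⊢ (s1, ε, Z) ⊢ (s1, ε, ε)
All input consumed and the stack is empty.

Accept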